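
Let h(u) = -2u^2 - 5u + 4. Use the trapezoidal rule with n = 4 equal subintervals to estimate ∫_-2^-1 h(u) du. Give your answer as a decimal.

Δu = (-1 − (-2))/4 = 0.25.
h(-2) = 6, h(-1.75) = 6.625, h(-1.5) = 7, h(-1.25) = 7.125, h(-1) = 7.
T_4 = (Δu/2)·[h(u_0) + 2h(u_1) + 2h(u_2) + 2h(u_3) + h(u_4)].
Sum = 6.8125.

6.8125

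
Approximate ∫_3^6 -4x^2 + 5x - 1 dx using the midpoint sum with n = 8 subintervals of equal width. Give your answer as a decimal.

-187.359375

Δx = (6 − 3)/8 = 0.375.
Midpoints: 3.1875, 3.5625, 3.9375, 4.3125, 4.6875, 5.0625, 5.4375, 5.8125.
f(3.1875) = -25.703125, f(3.5625) = -33.953125, f(3.9375) = -43.328125, f(4.3125) = -53.828125, f(4.6875) = -65.453125, f(5.0625) = -78.203125, f(5.4375) = -92.078125, f(5.8125) = -107.078125.
Sum = Δx · [f(3.1875) + f(3.5625) + f(3.9375) + ...].
Sum = -187.359375.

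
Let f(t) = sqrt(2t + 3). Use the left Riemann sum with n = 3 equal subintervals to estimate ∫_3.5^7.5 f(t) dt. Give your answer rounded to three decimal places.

Δt = (7.5 − 3.5)/3 = 4/3.
Left endpoints: 3.5, 29/6, 37/6.
f(3.5) ≈ 3.162, f(29/6) ≈ 3.559, f(37/6) ≈ 3.916.
Sum = Δt · [f(3.5) + f(29/6) + f(37/6)].
Sum ≈ 14.183.

14.183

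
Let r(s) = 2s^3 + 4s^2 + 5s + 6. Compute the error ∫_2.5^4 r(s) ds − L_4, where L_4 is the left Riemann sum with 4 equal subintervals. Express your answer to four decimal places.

Exact integral: ∫_2.5^4 r(s) ds = 206.34375.
L_4 ≈ 180.310547.
Error ≈ 206.34375 − 180.310547 ≈ 26.0332.

26.0332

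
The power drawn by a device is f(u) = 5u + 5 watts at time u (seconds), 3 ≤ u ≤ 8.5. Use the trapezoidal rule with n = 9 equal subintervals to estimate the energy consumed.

Δu = (8.5 − 3)/9 = 11/18.
f(3) = 20, f(65/18) = 415/18, f(38/9) = 235/9, f(29/6) = 175/6, f(49/9) = 290/9, f(109/18) = 635/18, f(20/3) = 115/3, f(131/18) = 745/18, f(71/9) = 400/9, f(8.5) = 47.5.
T_9 = (Δu/2)·[f(u_0) + 2f(u_1) + ... + 2f(u_{8}) + f(u_9)].
Sum = 185.625.

185.625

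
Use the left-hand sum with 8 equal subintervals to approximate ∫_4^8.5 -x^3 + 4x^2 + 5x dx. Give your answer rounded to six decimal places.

-285.277588

Δx = (8.5 − 4)/8 = 0.5625.
Left endpoints: 4, 4.5625, 5.125, 5.6875, 6.25, 6.8125, 7.375, 7.9375.
f(4) = 20, f(4.5625) = 45479/4096, f(5.125) = -2009/512, f(5.6875) = -107107/4096, f(6.25) = -56.640625, f(6.8125) = -395125/4096, f(7.375) = -75107/512, f(7.9375) = -853567/4096.
Sum = Δx · [f(4) + f(4.5625) + f(5.125) + ...].
Sum ≈ -285.277588.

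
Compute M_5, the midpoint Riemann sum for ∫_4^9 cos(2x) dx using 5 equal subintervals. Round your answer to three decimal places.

Δx = (9 − 4)/5 = 1.
Midpoints: 4.5, 5.5, 6.5, 7.5, 8.5.
f(4.5) ≈ -0.911, f(5.5) ≈ 0.004, f(6.5) ≈ 0.907, f(7.5) ≈ -0.760, f(8.5) ≈ -0.275.
Sum = Δx · [f(4.5) + f(5.5) + f(6.5) + f(7.5) + f(8.5)].
Sum ≈ -1.034.

-1.034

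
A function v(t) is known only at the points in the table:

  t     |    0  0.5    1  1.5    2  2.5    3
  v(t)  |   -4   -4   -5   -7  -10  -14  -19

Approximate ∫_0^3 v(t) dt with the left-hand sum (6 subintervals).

Δt = 0.5.
Sum = 0.5·[(-4) + (-4) + (-5) + (-7) + (-10) + (-14)] = -22.

-22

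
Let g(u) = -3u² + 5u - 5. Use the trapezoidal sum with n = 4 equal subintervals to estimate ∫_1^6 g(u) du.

-156.40625

Δu = (6 − 1)/4 = 1.25.
g(1) = -3, g(2.25) = -8.9375, g(3.5) = -24.25, g(4.75) = -48.9375, g(6) = -83.
T_4 = (Δu/2)·[g(u_0) + 2g(u_1) + 2g(u_2) + 2g(u_3) + g(u_4)].
Sum = -156.40625.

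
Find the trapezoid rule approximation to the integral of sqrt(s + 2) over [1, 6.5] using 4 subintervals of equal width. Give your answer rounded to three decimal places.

13.039

Δs = (6.5 − 1)/4 = 1.375.
f(1) ≈ 1.732, f(2.375) ≈ 2.092, f(3.75) ≈ 2.398, f(5.125) ≈ 2.669, f(6.5) ≈ 2.915.
T_4 = (Δs/2)·[f(s_0) + 2f(s_1) + 2f(s_2) + 2f(s_3) + f(s_4)].
Sum ≈ 13.039.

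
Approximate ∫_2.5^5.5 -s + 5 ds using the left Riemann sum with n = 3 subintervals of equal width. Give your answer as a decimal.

Δs = (5.5 − 2.5)/3 = 1.
Left endpoints: 2.5, 3.5, 4.5.
f(2.5) = 2.5, f(3.5) = 1.5, f(4.5) = 0.5.
Sum = Δs · [f(2.5) + f(3.5) + f(4.5)].
Sum = 4.5.

4.5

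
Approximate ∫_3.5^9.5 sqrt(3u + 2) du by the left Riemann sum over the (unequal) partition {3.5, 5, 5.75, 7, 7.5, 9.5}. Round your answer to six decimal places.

Subinterval widths: 1.5, 0.75, 1.25, 0.5, 2.
Left endpoints: 3.5, 5, 5.75, 7, 7.5.
f(3.5) ≈ 3.535534, f(5) ≈ 4.123106, f(5.75) ≈ 4.387482, f(7) ≈ 4.795832, f(7.5) ≈ 4.949747.
Sum = Σ Δu_i · f(u_i).
Sum ≈ 26.177394.

26.177394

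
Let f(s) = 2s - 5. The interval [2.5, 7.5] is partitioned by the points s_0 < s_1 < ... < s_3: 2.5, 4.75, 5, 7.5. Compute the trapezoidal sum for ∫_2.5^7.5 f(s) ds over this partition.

25

Subinterval widths: 2.25, 0.25, 2.5.
f(2.5) = 0, f(4.75) = 4.5, f(5) = 5, f(7.5) = 10.
On each subinterval the trapezoid contributes (Δs_i/2)·[f(s_{i-1}) + f(s_i)].
Sum = 25.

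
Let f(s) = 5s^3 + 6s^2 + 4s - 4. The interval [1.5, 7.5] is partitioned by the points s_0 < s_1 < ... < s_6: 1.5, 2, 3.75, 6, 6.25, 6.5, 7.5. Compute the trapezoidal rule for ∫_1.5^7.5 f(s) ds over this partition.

5083.53515625

Subinterval widths: 0.5, 1.75, 2.25, 0.25, 0.25, 1.
f(1.5) = 32.375, f(2) = 68, f(3.75) = 359.046875, f(6) = 1316, f(6.25) = 1476.078125, f(6.5) = 1648.625, f(7.5) = 2472.875.
On each subinterval the trapezoid contributes (Δs_i/2)·[f(s_{i-1}) + f(s_i)].
Sum = 5083.53515625.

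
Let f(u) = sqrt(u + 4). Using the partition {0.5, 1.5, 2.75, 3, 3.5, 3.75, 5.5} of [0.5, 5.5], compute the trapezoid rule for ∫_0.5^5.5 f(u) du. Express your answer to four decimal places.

Subinterval widths: 1, 1.25, 0.25, 0.5, 0.25, 1.75.
f(0.5) ≈ 2.1213, f(1.5) ≈ 2.3452, f(2.75) ≈ 2.5981, f(3) ≈ 2.6458, f(3.5) ≈ 2.7386, f(3.75) ≈ 2.7839, f(5.5) ≈ 3.0822.
On each subinterval the trapezoid contributes (Δu_i/2)·[f(u_{i-1}) + f(u_i)].
Sum ≈ 13.1475.

13.1475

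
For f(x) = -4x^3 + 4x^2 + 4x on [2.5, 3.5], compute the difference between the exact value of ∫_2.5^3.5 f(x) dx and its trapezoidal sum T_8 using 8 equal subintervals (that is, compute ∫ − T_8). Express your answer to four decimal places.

Exact integral: ∫_2.5^3.5 f(x) dx ≈ -62.666667.
T_8 = -62.75.
Error ≈ -62.666667 − (-62.75) ≈ 0.0833.

0.0833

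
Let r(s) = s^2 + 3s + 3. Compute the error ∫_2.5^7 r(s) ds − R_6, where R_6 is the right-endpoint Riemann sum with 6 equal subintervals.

Exact integral: ∫_2.5^7 r(s) ds = 186.75.
R_6 = 208.265625.
Error = 186.75 − 208.265625 = -21.515625.

-21.515625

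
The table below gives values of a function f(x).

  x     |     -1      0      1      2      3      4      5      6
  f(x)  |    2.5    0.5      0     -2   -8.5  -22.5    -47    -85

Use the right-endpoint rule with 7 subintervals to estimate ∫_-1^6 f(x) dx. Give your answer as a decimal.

Δx = 1.
Sum = 1·[0.5 + 0 + (-2) + (-8.5) + (-22.5) + (-47) + (-85)] = -164.5.

-164.5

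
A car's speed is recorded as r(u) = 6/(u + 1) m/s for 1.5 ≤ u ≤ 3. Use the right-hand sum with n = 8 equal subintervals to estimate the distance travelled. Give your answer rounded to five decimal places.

Δu = (3 − 1.5)/8 = 0.1875.
Right endpoints: 1.6875, 1.875, 2.0625, 2.25, 2.4375, 2.625, 2.8125, 3.
r(1.6875) = 96/43, r(1.875) = 48/23, r(2.0625) = 96/49, r(2.25) = 24/13, r(2.4375) = 96/55, r(2.625) = 48/29, r(2.8125) = 96/61, r(3) = 1.5.
Sum = Δu · [r(1.6875) + r(1.875) + r(2.0625) + ...].
Sum ≈ 2.73736.

2.73736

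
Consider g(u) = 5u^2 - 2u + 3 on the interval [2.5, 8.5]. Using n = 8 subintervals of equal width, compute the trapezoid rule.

952.3125

Δu = (8.5 − 2.5)/8 = 0.75.
g(2.5) = 29.25, g(3.25) = 49.3125, g(4) = 75, g(4.75) = 106.3125, g(5.5) = 143.25, g(6.25) = 185.8125, g(7) = 234, g(7.75) = 287.8125, g(8.5) = 347.25.
T_8 = (Δu/2)·[g(u_0) + 2g(u_1) + ... + 2g(u_{7}) + g(u_8)].
Sum = 952.3125.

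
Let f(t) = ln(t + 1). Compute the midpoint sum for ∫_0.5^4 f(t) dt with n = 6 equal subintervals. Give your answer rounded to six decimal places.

3.945531

Δt = (4 − 0.5)/6 = 7/12.
Midpoints: 19/24, 1.375, 47/24, 61/24, 3.125, 89/24.
f(19/24) ≈ 0.583146, f(1.375) ≈ 0.864997, f(47/24) ≈ 1.084626, f(61/24) ≈ 1.264597, f(3.125) ≈ 1.417066, f(89/24) ≈ 1.549334.
Sum = Δt · [f(19/24) + f(1.375) + f(47/24) + ...].
Sum ≈ 3.945531.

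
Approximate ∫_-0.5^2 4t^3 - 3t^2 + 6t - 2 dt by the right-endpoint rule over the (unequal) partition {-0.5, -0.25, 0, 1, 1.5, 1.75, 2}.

Subinterval widths: 0.25, 0.25, 1, 0.5, 0.25, 0.25.
Right endpoints: -0.25, 0, 1, 1.5, 1.75, 2.
f(-0.25) = -3.75, f(0) = -2, f(1) = 5, f(1.5) = 13.75, f(1.75) = 20.75, f(2) = 30.
Sum = Σ Δt_i · f(t_i).
Sum = 23.125.

23.125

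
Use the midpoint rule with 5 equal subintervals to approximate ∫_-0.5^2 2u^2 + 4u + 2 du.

Δu = (2 − (-0.5))/5 = 0.5.
Midpoints: -0.25, 0.25, 0.75, 1.25, 1.75.
f(-0.25) = 1.125, f(0.25) = 3.125, f(0.75) = 6.125, f(1.25) = 10.125, f(1.75) = 15.125.
Sum = Δu · [f(-0.25) + f(0.25) + f(0.75) + f(1.25) + f(1.75)].
Sum = 17.8125.

17.8125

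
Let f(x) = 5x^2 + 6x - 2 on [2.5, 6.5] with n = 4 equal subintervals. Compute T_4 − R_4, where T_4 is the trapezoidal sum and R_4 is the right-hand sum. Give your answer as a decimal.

-102

T_4 = 535.
R_4 = 637.
T_4 − R_4 = -102.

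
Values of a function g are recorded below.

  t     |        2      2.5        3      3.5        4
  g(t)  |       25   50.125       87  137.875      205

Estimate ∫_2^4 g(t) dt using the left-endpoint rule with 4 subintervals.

Δt = 0.5.
Sum = 0.5·[25 + 50.125 + 87 + 137.875] = 150.

150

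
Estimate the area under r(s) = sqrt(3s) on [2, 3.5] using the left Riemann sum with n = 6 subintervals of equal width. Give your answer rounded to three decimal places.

Δs = (3.5 − 2)/6 = 0.25.
Left endpoints: 2, 2.25, 2.5, 2.75, 3, 3.25.
r(2) ≈ 2.449, r(2.25) ≈ 2.598, r(2.5) ≈ 2.739, r(2.75) ≈ 2.872, r(3) ≈ 3.000, r(3.25) ≈ 3.122.
Sum = Δs · [r(2) + r(2.25) + r(2.5) + ...].
Sum ≈ 4.195.

4.195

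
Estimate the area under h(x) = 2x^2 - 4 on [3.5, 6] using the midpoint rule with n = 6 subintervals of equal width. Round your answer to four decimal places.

105.3443

Δx = (6 − 3.5)/6 = 5/12.
Midpoints: 89/24, 4.125, 109/24, 119/24, 5.375, 139/24.
h(89/24) = 6769/288, h(4.125) = 30.03125, h(109/24) = 10729/288, h(119/24) = 13009/288, h(5.375) = 53.78125, h(139/24) = 18169/288.
Sum = Δx · [h(89/24) + h(4.125) + h(109/24) + ...].
Sum ≈ 105.3443.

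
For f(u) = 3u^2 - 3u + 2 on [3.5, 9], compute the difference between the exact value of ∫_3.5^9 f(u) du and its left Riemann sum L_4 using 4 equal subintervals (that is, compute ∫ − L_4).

125.25390625

Exact integral: ∫_3.5^9 f(u) du = 594.
L_4 = 468.74609375.
Error = 594 − 468.74609375 = 125.25390625.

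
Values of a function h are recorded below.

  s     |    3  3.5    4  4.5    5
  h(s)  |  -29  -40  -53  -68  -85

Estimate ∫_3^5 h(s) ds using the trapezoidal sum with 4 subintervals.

-109

Δs = 0.5.
T_4 = (0.5/2)·[(-29) + 2·(-40) + 2·(-53) + 2·(-68) + (-85)] = -109.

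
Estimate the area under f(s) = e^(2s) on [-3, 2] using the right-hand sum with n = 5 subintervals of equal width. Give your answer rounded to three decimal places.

Δs = (2 − (-3))/5 = 1.
Right endpoints: -2, -1, 0, 1, 2.
f(-2) ≈ 0.018, f(-1) ≈ 0.135, f(0) ≈ 1.000, f(1) ≈ 7.389, f(2) ≈ 54.598.
Sum = Δs · [f(-2) + f(-1) + f(0) + f(1) + f(2)].
Sum ≈ 63.141.

63.141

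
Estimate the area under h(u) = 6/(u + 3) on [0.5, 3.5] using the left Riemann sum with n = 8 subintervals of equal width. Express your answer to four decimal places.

Δu = (3.5 − 0.5)/8 = 0.375.
Left endpoints: 0.5, 0.875, 1.25, 1.625, 2, 2.375, 2.75, 3.125.
h(0.5) = 12/7, h(0.875) = 48/31, h(1.25) = 24/17, h(1.625) = 48/37, h(2) = 1.2, h(2.375) = 48/43, h(2.75) = 24/23, h(3.125) = 48/49.
Sum = Δu · [h(0.5) + h(0.875) + h(1.25) + ...].
Sum ≈ 3.8667.

3.8667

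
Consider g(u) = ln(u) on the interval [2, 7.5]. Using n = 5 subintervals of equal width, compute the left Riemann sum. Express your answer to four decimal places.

7.4620

Δu = (7.5 − 2)/5 = 1.1.
Left endpoints: 2, 3.1, 4.2, 5.3, 6.4.
g(2) ≈ 0.6931, g(3.1) ≈ 1.1314, g(4.2) ≈ 1.4351, g(5.3) ≈ 1.6677, g(6.4) ≈ 1.8563.
Sum = Δu · [g(2) + g(3.1) + g(4.2) + g(5.3) + g(6.4)].
Sum ≈ 7.4620.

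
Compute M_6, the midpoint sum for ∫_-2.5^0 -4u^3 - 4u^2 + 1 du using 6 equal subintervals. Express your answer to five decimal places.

Δu = (0 − (-2.5))/6 = 5/12.
Midpoints: -55/24, -1.875, -35/24, -25/24, -0.625, -5/24.
f(-55/24) = 97231/3456, f(-1.875) = 13.3046875, f(-35/24) = 16931/3456, f(-25/24) = 4081/3456, f(-0.625) = 0.4140625, f(-5/24) = 2981/3456.
Sum = Δu · [f(-55/24) + f(-1.875) + f(-35/24) + ...].
Sum ≈ 20.33131.

20.33131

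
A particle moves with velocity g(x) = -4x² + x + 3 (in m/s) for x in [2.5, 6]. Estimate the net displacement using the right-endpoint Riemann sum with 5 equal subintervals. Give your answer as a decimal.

Δx = (6 − 2.5)/5 = 0.7.
Right endpoints: 3.2, 3.9, 4.6, 5.3, 6.
g(3.2) = -34.76, g(3.9) = -53.94, g(4.6) = -77.04, g(5.3) = -104.06, g(6) = -135.
Sum = Δx · [g(3.2) + g(3.9) + g(4.6) + g(5.3) + g(6)].
Sum = -283.36.

-283.36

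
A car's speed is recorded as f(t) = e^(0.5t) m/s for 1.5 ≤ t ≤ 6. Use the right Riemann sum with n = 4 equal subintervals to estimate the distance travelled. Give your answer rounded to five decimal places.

46.98698

Δt = (6 − 1.5)/4 = 1.125.
Right endpoints: 2.625, 3.75, 4.875, 6.
f(2.625) ≈ 3.71545, f(3.75) ≈ 6.52082, f(4.875) ≈ 11.44439, f(6) ≈ 20.08554.
Sum = Δt · [f(2.625) + f(3.75) + f(4.875) + f(6)].
Sum ≈ 46.98698.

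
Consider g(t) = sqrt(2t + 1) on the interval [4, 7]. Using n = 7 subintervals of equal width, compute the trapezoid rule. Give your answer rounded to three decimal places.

Δt = (7 − 4)/7 = 3/7.
g(4) ≈ 3.000, g(31/7) ≈ 3.140, g(34/7) ≈ 3.273, g(37/7) ≈ 3.402, g(40/7) ≈ 3.525, g(43/7) ≈ 3.645, g(46/7) ≈ 3.761, g(7) ≈ 3.873.
T_7 = (Δt/2)·[g(t_0) + 2g(t_1) + ... + 2g(t_{6}) + g(t_7)].
Sum ≈ 10.364.

10.364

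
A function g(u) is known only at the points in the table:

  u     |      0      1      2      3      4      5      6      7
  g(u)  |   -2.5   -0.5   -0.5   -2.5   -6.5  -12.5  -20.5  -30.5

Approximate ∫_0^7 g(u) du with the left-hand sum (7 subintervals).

Δu = 1.
Sum = 1·[(-2.5) + (-0.5) + (-0.5) + (-2.5) + (-6.5) + (-12.5) + (-20.5)] = -45.5.

-45.5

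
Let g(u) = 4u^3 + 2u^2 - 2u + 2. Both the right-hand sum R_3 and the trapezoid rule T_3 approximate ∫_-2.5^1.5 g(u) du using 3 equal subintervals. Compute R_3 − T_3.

40

R_3 ≈ 25.925926.
T_3 ≈ -14.074074.
R_3 − T_3 = 40.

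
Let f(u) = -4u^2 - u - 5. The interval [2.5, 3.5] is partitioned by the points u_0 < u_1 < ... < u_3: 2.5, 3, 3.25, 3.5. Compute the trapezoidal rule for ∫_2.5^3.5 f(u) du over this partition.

-44.4375

Subinterval widths: 0.5, 0.25, 0.25.
f(2.5) = -32.5, f(3) = -44, f(3.25) = -50.5, f(3.5) = -57.5.
On each subinterval the trapezoid contributes (Δu_i/2)·[f(u_{i-1}) + f(u_i)].
Sum = -44.4375.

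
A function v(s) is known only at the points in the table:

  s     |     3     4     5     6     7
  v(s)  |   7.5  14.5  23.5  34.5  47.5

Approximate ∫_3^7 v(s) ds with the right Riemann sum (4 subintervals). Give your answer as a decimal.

120

Δs = 1.
Sum = 1·[14.5 + 23.5 + 34.5 + 47.5] = 120.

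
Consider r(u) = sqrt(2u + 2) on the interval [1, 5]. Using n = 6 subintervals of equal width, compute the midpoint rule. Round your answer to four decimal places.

11.1936

Δu = (5 − 1)/6 = 2/3.
Midpoints: 4/3, 2, 8/3, 10/3, 4, 14/3.
r(4/3) ≈ 2.1602, r(2) ≈ 2.4495, r(8/3) ≈ 2.7080, r(10/3) ≈ 2.9439, r(4) ≈ 3.1623, r(14/3) ≈ 3.3665.
Sum = Δu · [r(4/3) + r(2) + r(8/3) + ...].
Sum ≈ 11.1936.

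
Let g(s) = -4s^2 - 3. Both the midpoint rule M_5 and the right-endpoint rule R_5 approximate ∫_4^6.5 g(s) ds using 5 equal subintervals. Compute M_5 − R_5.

26.875

M_5 = -288.125.
R_5 = -315.
M_5 − R_5 = 26.875.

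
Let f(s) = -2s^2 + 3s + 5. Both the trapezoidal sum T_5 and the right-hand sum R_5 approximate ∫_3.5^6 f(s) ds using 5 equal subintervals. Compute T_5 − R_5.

T_5 = -67.5.
R_5 = -77.5.
T_5 − R_5 = 10.

10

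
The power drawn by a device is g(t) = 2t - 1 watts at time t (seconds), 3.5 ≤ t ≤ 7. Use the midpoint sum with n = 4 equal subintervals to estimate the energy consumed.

33.25

Δt = (7 − 3.5)/4 = 0.875.
Midpoints: 3.9375, 4.8125, 5.6875, 6.5625.
g(3.9375) = 6.875, g(4.8125) = 8.625, g(5.6875) = 10.375, g(6.5625) = 12.125.
Sum = Δt · [g(3.9375) + g(4.8125) + g(5.6875) + g(6.5625)].
Sum = 33.25.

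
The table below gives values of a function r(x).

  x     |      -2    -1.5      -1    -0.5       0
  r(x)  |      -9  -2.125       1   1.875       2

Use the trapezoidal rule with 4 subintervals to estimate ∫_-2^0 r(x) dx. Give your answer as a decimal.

Δx = 0.5.
T_4 = (0.5/2)·[(-9) + 2·(-2.125) + 2·1 + 2·1.875 + 2] = -1.375.

-1.375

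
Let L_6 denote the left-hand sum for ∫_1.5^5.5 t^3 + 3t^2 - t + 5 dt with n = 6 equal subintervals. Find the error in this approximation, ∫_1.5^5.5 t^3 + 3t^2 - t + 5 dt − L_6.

Exact integral: ∫_1.5^5.5 f(t) dt = 396.5.
L_6 = 319.5.
Error = 396.5 − 319.5 = 77.

77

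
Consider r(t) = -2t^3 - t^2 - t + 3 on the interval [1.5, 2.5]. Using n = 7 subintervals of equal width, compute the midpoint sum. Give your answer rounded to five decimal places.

Δt = (2.5 − 1.5)/7 = 1/7.
Midpoints: 11/7, 12/7, 13/7, 2, 15/7, 16/7, 17/7.
r(11/7) = -3019/343, r(12/7) = -4023/343, r(13/7) = -5185/343, r(2) = -19, r(15/7) = -8031/343, r(16/7) = -9739/343, r(17/7) = -11653/343.
Sum = Δt · [r(11/7) + r(12/7) + r(13/7) + ...].
Sum ≈ -20.06122.

-20.06122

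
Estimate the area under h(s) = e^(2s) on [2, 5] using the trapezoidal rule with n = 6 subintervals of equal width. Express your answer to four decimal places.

11886.5245

Δs = (5 − 2)/6 = 0.5.
h(2) ≈ 54.5982, h(2.5) ≈ 148.4132, h(3) ≈ 403.4288, h(3.5) ≈ 1096.6332, h(4) ≈ 2980.9580, h(4.5) ≈ 8103.0839, h(5) ≈ 22026.4658.
T_6 = (Δs/2)·[h(s_0) + 2h(s_1) + ... + 2h(s_{5}) + h(s_6)].
Sum ≈ 11886.5245.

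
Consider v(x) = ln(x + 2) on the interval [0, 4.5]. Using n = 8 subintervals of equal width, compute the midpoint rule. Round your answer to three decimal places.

Δx = (4.5 − 0)/8 = 0.5625.
Midpoints: 0.28125, 0.84375, 1.40625, 1.96875, 2.53125, 3.09375, 3.65625, 4.21875.
v(0.28125) ≈ 0.825, v(0.84375) ≈ 1.045, v(1.40625) ≈ 1.226, v(1.96875) ≈ 1.378, v(2.53125) ≈ 1.511, v(3.09375) ≈ 1.628, v(3.65625) ≈ 1.733, v(4.21875) ≈ 1.828.
Sum = Δx · [v(0.28125) + v(0.84375) + v(1.40625) + ...].
Sum ≈ 6.285.

6.285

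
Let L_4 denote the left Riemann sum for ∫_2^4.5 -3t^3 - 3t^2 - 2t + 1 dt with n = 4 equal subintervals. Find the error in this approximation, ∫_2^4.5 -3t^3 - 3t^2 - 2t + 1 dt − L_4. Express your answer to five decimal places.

-89.47754

Exact integral: ∫_2^4.5 f(t) dt = -392.421875.
L_4 ≈ -302.9443359.
Error ≈ -392.421875 − (-302.9443359) ≈ -89.47754.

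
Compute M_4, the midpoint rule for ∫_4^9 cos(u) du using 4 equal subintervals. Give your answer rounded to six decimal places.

1.248640

Δu = (9 − 4)/4 = 1.25.
Midpoints: 4.625, 5.875, 7.125, 8.375.
f(4.625) ≈ -0.087278, f(5.875) ≈ 0.917843, f(7.125) ≈ 0.666110, f(8.375) ≈ -0.497764.
Sum = Δu · [f(4.625) + f(5.875) + f(7.125) + f(8.375)].
Sum ≈ 1.248640.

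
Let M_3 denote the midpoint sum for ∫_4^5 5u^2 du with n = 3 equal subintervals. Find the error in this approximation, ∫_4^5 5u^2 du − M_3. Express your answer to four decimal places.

Exact integral: ∫_4^5 f(u) du ≈ 101.666667.
M_3 ≈ 101.620370.
Error ≈ 101.666667 − 101.620370 ≈ 0.0463.

0.0463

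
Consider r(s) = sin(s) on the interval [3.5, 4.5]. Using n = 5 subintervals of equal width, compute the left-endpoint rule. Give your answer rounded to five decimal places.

-0.66057

Δs = (4.5 − 3.5)/5 = 0.2.
Left endpoints: 3.5, 3.7, 3.9, 4.1, 4.3.
r(3.5) ≈ -0.35078, r(3.7) ≈ -0.52984, r(3.9) ≈ -0.68777, r(4.1) ≈ -0.81828, r(4.3) ≈ -0.91617.
Sum = Δs · [r(3.5) + r(3.7) + r(3.9) + r(4.1) + r(4.3)].
Sum ≈ -0.66057.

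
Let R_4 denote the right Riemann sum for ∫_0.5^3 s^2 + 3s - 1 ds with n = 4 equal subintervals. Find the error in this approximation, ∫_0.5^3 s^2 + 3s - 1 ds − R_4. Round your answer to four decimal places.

Exact integral: ∫_0.5^3 f(s) ds ≈ 19.583333.
R_4 = 24.82421875.
Error ≈ 19.583333 − 24.82421875 ≈ -5.2409.

-5.2409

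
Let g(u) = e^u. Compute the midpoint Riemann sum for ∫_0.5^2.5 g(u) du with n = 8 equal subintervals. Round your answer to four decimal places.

Δu = (2.5 − 0.5)/8 = 0.25.
Midpoints: 0.625, 0.875, 1.125, 1.375, 1.625, 1.875, 2.125, 2.375.
g(0.625) ≈ 1.8682, g(0.875) ≈ 2.3989, g(1.125) ≈ 3.0802, g(1.375) ≈ 3.9551, g(1.625) ≈ 5.0784, g(1.875) ≈ 6.5208, g(2.125) ≈ 8.3729, g(2.375) ≈ 10.7510.
Sum = Δu · [g(0.625) + g(0.875) + g(1.125) + ...].
Sum ≈ 10.5064.

10.5064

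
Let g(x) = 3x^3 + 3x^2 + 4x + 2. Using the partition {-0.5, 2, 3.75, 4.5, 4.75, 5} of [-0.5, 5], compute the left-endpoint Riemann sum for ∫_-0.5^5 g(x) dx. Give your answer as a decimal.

435.5625

Subinterval widths: 2.5, 1.75, 0.75, 0.25, 0.25.
Left endpoints: -0.5, 2, 3.75, 4.5, 4.75.
g(-0.5) = 0.375, g(2) = 46, g(3.75) = 217.390625, g(4.5) = 354.125, g(4.75) = 410.203125.
Sum = Σ Δx_i · g(x_i).
Sum = 435.5625.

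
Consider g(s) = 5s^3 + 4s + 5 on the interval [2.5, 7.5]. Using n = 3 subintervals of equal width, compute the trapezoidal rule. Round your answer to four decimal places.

Δs = (7.5 − 2.5)/3 = 5/3.
g(2.5) = 93.125, g(25/6) = 82805/216, g(35/6) = 220495/216, g(7.5) = 2144.375.
T_3 = (Δs/2)·[g(s_0) + 2g(s_1) + 2g(s_2) + g(s_3)].
Sum ≈ 4204.8611.

4204.8611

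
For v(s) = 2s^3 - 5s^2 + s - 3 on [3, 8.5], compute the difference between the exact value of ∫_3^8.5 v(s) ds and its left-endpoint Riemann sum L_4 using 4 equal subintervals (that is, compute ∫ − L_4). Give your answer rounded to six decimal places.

542.530599

Exact integral: ∫_3^8.5 v(s) ds ≈ 1606.11458333.
L_4 ≈ 1063.58398438.
Error ≈ 1606.11458333 − 1063.58398438 ≈ 542.530599.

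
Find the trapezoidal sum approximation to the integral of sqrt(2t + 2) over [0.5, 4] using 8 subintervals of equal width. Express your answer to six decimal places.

8.804719

Δt = (4 − 0.5)/8 = 0.4375.
f(0.5) ≈ 1.732051, f(0.9375) ≈ 1.968502, f(1.375) ≈ 2.179449, f(1.8125) ≈ 2.371708, f(2.25) ≈ 2.549510, f(2.6875) ≈ 2.715695, f(3.125) ≈ 2.872281, f(3.5625) ≈ 3.020761, f(4) ≈ 3.162278.
T_8 = (Δt/2)·[f(t_0) + 2f(t_1) + ... + 2f(t_{7}) + f(t_8)].
Sum ≈ 8.804719.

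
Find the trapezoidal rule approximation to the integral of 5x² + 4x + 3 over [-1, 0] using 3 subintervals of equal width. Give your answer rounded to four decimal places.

Δx = (0 − (-1))/3 = 1/3.
f(-1) = 4, f(-2/3) = 23/9, f(-1/3) = 20/9, f(0) = 3.
T_3 = (Δx/2)·[f(x_0) + 2f(x_1) + 2f(x_2) + f(x_3)].
Sum ≈ 2.7593.

2.7593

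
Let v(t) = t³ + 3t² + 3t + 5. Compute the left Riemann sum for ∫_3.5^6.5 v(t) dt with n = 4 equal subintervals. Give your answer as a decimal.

Δt = (6.5 − 3.5)/4 = 0.75.
Left endpoints: 3.5, 4.25, 5, 5.75.
v(3.5) = 95.125, v(4.25) = 148.703125, v(5) = 220, v(5.75) = 311.546875.
Sum = Δt · [v(3.5) + v(4.25) + v(5) + v(5.75)].
Sum = 581.53125.

581.53125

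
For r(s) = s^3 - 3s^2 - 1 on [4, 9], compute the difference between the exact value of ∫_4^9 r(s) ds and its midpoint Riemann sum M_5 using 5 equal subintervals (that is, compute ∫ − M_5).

Exact integral: ∫_4^9 r(s) ds = 906.25.
M_5 = 899.375.
Error = 906.25 − 899.375 = 6.875.

6.875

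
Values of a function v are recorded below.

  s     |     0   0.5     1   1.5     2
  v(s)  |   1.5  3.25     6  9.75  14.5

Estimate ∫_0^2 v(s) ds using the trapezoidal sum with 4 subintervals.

Δs = 0.5.
T_4 = (0.5/2)·[1.5 + 2·3.25 + 2·6 + 2·9.75 + 14.5] = 13.5.

13.5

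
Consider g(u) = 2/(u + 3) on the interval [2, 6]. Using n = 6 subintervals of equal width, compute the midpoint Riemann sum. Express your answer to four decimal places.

1.1746

Δu = (6 − 2)/6 = 2/3.
Midpoints: 7/3, 3, 11/3, 13/3, 5, 17/3.
g(7/3) = 0.375, g(3) = 1/3, g(11/3) = 0.3, g(13/3) = 3/11, g(5) = 0.25, g(17/3) = 3/13.
Sum = Δu · [g(7/3) + g(3) + g(11/3) + ...].
Sum ≈ 1.1746.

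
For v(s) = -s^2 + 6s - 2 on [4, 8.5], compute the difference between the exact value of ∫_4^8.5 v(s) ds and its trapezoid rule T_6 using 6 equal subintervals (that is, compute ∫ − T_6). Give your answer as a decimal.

0.421875

Exact integral: ∫_4^8.5 v(s) ds = -23.625.
T_6 = -24.046875.
Error = -23.625 − (-24.046875) = 0.421875.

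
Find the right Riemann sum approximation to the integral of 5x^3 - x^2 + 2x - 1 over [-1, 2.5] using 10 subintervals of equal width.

Δx = (2.5 − (-1))/10 = 0.35.
Right endpoints: -0.65, -0.3, 0.05, 0.4, 0.75, 1.1, 1.45, 1.8, 2.15, 2.5.
f(-0.65) = -4.095625, f(-0.3) = -1.825, f(0.05) = -0.901875, f(0.4) = -0.04, f(0.75) = 2.046875, f(1.1) = 6.645, f(1.45) = 15.040625, f(1.8) = 28.52, f(2.15) = 48.369375, f(2.5) = 75.875.
Sum = Δx · [f(-0.65) + f(-0.3) + f(0.05) + ...].
Sum = 59.37203125.

59.37203125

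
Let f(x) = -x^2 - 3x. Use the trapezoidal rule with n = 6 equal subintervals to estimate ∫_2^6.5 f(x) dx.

Δx = (6.5 − 2)/6 = 0.75.
f(2) = -10, f(2.75) = -15.8125, f(3.5) = -22.75, f(4.25) = -30.8125, f(5) = -40, f(5.75) = -50.3125, f(6.5) = -61.75.
T_6 = (Δx/2)·[f(x_0) + 2f(x_1) + ... + 2f(x_{5}) + f(x_6)].
Sum = -146.671875.

-146.671875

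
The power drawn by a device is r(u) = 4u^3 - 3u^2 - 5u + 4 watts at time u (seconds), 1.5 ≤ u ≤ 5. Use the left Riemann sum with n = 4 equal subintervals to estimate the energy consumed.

Δu = (5 − 1.5)/4 = 0.875.
Left endpoints: 1.5, 2.375, 3.25, 4.125.
r(1.5) = 3.25, r(2.375) = 28.7890625, r(3.25) = 93.375, r(4.125) = 213.0859375.
Sum = Δu · [r(1.5) + r(2.375) + r(3.25) + r(4.125)].
Sum = 296.1875.

296.1875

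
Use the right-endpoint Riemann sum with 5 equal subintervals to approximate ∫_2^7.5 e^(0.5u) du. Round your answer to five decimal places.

Δu = (7.5 − 2)/5 = 1.1.
Right endpoints: 3.1, 4.2, 5.3, 6.4, 7.5.
f(3.1) ≈ 4.71147, f(4.2) ≈ 8.16617, f(5.3) ≈ 14.15404, f(6.4) ≈ 24.53253, f(7.5) ≈ 42.52108.
Sum = Δu · [f(3.1) + f(4.2) + f(5.3) + f(6.4) + f(7.5)].
Sum ≈ 103.49382.

103.49382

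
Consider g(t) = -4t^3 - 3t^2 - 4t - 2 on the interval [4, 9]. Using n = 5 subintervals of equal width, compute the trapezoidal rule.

Δt = (9 − 4)/5 = 1.
g(4) = -322, g(5) = -597, g(6) = -998, g(7) = -1549, g(8) = -2274, g(9) = -3197.
T_5 = (Δt/2)·[g(t_0) + 2g(t_1) + ... + 2g(t_{4}) + g(t_5)].
Sum = -7177.5.

-7177.5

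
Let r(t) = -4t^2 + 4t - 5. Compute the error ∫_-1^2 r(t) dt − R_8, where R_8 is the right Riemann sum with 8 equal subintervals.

0.28125

Exact integral: ∫_-1^2 r(t) dt = -21.
R_8 = -21.28125.
Error = -21 − (-21.28125) = 0.28125.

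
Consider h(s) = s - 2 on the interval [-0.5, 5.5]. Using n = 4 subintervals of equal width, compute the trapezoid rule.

3

Δs = (5.5 − (-0.5))/4 = 1.5.
h(-0.5) = -2.5, h(1) = -1, h(2.5) = 0.5, h(4) = 2, h(5.5) = 3.5.
T_4 = (Δs/2)·[h(s_0) + 2h(s_1) + 2h(s_2) + 2h(s_3) + h(s_4)].
Sum = 3.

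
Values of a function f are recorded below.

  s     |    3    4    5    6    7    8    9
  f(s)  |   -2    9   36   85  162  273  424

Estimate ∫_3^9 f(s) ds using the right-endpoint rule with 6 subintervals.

Δs = 1.
Sum = 1·[9 + 36 + 85 + 162 + 273 + 424] = 989.

989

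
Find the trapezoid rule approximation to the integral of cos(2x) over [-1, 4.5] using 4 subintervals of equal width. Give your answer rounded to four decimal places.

Δx = (4.5 − (-1))/4 = 1.375.
f(-1) ≈ -0.4161, f(0.375) ≈ 0.7317, f(1.75) ≈ -0.9365, f(3.125) ≈ 0.9994, f(4.5) ≈ -0.9111.
T_4 = (Δx/2)·[f(x_0) + 2f(x_1) + 2f(x_2) + 2f(x_3) + f(x_4)].
Sum ≈ 0.1802.

0.1802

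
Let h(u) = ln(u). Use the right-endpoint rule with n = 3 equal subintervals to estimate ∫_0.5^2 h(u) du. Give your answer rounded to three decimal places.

Δu = (2 − 0.5)/3 = 0.5.
Right endpoints: 1, 1.5, 2.
h(1) ≈ 0.000, h(1.5) ≈ 0.405, h(2) ≈ 0.693.
Sum = Δu · [h(1) + h(1.5) + h(2)].
Sum ≈ 0.549.

0.549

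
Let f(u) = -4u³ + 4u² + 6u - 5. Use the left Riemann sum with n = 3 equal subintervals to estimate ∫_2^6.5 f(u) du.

Δu = (6.5 − 2)/3 = 1.5.
Left endpoints: 2, 3.5, 5.
f(2) = -9, f(3.5) = -106.5, f(5) = -375.
Sum = Δu · [f(2) + f(3.5) + f(5)].
Sum = -735.75.

-735.75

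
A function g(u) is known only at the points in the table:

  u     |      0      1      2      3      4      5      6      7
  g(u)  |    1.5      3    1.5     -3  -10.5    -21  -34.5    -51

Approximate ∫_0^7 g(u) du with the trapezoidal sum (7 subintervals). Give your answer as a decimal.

-89.25

Δu = 1.
T_7 = (1/2)·[1.5 + 2·3 + 2·1.5 + 2·(-3) + 2·(-10.5) + 2·(-21) + 2·(-34.5) + (-51)] = -89.25.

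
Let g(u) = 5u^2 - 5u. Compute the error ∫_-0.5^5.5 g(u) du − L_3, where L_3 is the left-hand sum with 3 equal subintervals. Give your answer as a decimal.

100

Exact integral: ∫_-0.5^5.5 g(u) du = 202.5.
L_3 = 102.5.
Error = 202.5 − 102.5 = 100.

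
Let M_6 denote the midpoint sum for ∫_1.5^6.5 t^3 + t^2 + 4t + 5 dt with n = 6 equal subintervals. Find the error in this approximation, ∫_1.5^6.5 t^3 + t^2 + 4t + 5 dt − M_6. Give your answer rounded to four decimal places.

Exact integral: ∫_1.5^6.5 f(t) dt ≈ 640.416667.
M_6 ≈ 636.655093.
Error ≈ 640.416667 − 636.655093 ≈ 3.7616.

3.7616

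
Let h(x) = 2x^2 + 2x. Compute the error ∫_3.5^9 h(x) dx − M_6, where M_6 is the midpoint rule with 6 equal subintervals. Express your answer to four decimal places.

Exact integral: ∫_3.5^9 h(x) dx ≈ 526.166667.
M_6 ≈ 525.396412.
Error ≈ 526.166667 − 525.396412 ≈ 0.7703.

0.7703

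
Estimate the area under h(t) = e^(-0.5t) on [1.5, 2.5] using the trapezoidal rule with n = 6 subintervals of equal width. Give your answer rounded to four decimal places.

0.3719

Δt = (2.5 − 1.5)/6 = 1/6.
h(1.5) ≈ 0.4724, h(5/3) ≈ 0.4346, h(11/6) ≈ 0.3998, h(2) ≈ 0.3679, h(13/6) ≈ 0.3385, h(7/3) ≈ 0.3114, h(2.5) ≈ 0.2865.
T_6 = (Δt/2)·[h(t_0) + 2h(t_1) + ... + 2h(t_{5}) + h(t_6)].
Sum ≈ 0.3719.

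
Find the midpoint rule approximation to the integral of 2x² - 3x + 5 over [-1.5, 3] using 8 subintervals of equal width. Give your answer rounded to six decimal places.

32.387695

Δx = (3 − (-1.5))/8 = 0.5625.
Midpoints: -1.21875, -0.65625, -0.09375, 0.46875, 1.03125, 1.59375, 2.15625, 2.71875.
f(-1.21875) = 5953/512, f(-0.65625) = 4009/512, f(-0.09375) = 2713/512, f(0.46875) = 2065/512, f(1.03125) = 2065/512, f(1.59375) = 2713/512, f(2.15625) = 4009/512, f(2.71875) = 5953/512.
Sum = Δx · [f(-1.21875) + f(-0.65625) + f(-0.09375) + ...].
Sum ≈ 32.387695.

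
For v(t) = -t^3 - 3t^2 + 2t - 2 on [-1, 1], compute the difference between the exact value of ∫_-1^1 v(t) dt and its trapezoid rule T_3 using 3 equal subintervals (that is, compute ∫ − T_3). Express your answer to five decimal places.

0.44444

Exact integral: ∫_-1^1 v(t) dt = -6.
T_3 ≈ -6.4444444.
Error ≈ -6 − (-6.4444444) ≈ 0.44444.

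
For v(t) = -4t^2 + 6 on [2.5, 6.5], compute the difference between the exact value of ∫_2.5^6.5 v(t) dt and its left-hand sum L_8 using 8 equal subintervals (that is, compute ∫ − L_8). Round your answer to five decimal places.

Exact integral: ∫_2.5^6.5 v(t) dt ≈ -321.3333333.
L_8 = -286.
Error ≈ -321.3333333 − (-286) ≈ -35.33333.

-35.33333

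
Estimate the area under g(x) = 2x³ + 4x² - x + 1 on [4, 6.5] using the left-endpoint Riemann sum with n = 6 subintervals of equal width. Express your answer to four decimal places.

928.1930

Δx = (6.5 − 4)/6 = 5/12.
Left endpoints: 4, 53/12, 29/6, 5.25, 17/3, 73/12.
g(4) = 189, g(53/12) = 213341/864, g(29/6) = 34067/108, g(5.25) = 395.40625, g(17/3) = 13168/27, g(73/12) = 512521/864.
Sum = Δx · [g(4) + g(53/12) + g(29/6) + ...].
Sum ≈ 928.1930.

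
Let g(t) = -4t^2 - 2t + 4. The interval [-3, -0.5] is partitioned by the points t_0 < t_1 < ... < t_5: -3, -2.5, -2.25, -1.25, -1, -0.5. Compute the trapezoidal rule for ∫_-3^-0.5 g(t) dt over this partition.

-17.9375

Subinterval widths: 0.5, 0.25, 1, 0.25, 0.5.
g(-3) = -26, g(-2.5) = -16, g(-2.25) = -11.75, g(-1.25) = 0.25, g(-1) = 2, g(-0.5) = 4.
On each subinterval the trapezoid contributes (Δt_i/2)·[g(t_{i-1}) + g(t_i)].
Sum = -17.9375.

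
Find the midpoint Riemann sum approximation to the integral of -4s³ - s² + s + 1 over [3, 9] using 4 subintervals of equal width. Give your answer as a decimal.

Δs = (9 − 3)/4 = 1.5.
Midpoints: 3.75, 5.25, 6.75, 8.25.
f(3.75) = -220.25, f(5.25) = -600.125, f(6.75) = -1268, f(8.25) = -2304.875.
Sum = Δs · [f(3.75) + f(5.25) + f(6.75) + f(8.25)].
Sum = -6589.875.

-6589.875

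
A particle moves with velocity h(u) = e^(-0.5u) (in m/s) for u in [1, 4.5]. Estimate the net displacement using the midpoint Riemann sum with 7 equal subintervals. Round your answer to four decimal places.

Δu = (4.5 − 1)/7 = 0.5.
Midpoints: 1.25, 1.75, 2.25, 2.75, 3.25, 3.75, 4.25.
h(1.25) ≈ 0.5353, h(1.75) ≈ 0.4169, h(2.25) ≈ 0.3247, h(2.75) ≈ 0.2528, h(3.25) ≈ 0.1969, h(3.75) ≈ 0.1534, h(4.25) ≈ 0.1194.
Sum = Δu · [h(1.25) + h(1.75) + h(2.25) + ...].
Sum ≈ 0.9997.

0.9997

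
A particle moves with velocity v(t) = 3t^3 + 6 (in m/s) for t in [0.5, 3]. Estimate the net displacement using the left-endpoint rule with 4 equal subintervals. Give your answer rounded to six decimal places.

Δt = (3 − 0.5)/4 = 0.625.
Left endpoints: 0.5, 1.125, 1.75, 2.375.
v(0.5) = 6.375, v(1.125) = 5259/512, v(1.75) = 22.078125, v(2.375) = 23649/512.
Sum = Δt · [v(0.5) + v(1.125) + v(1.75) + v(2.375)].
Sum ≈ 53.071289.

53.071289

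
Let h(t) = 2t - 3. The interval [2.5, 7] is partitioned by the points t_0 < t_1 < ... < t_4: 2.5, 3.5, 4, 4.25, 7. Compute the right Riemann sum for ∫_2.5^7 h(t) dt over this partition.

38.125

Subinterval widths: 1, 0.5, 0.25, 2.75.
Right endpoints: 3.5, 4, 4.25, 7.
h(3.5) = 4, h(4) = 5, h(4.25) = 5.5, h(7) = 11.
Sum = Σ Δt_i · h(t_i).
Sum = 38.125.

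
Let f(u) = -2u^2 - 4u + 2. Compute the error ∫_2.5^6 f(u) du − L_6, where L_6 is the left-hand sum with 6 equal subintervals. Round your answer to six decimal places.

Exact integral: ∫_2.5^6 f(u) du ≈ -186.08333333.
L_6 ≈ -165.04282407.
Error ≈ -186.08333333 − (-165.04282407) ≈ -21.040509.

-21.040509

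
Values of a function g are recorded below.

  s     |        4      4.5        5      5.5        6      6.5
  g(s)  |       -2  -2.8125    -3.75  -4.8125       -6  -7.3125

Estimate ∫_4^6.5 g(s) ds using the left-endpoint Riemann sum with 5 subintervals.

Δs = 0.5.
Sum = 0.5·[(-2) + (-2.8125) + (-3.75) + (-4.8125) + (-6)] = -9.6875.

-9.6875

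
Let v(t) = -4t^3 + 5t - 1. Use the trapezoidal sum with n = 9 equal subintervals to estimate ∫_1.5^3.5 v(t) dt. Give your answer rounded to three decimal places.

-122.494

Δt = (3.5 − 1.5)/9 = 2/9.
v(1.5) = -7, v(31/18) = -9347/729, v(35/18) = -15079/729, v(13/6) = -833/27, v(43/18) = -31775/729, v(47/18) = -43123/729, v(17/6) = -2101/27, v(55/18) = -72779/729, v(59/18) = -91471/729, v(3.5) = -155.
T_9 = (Δt/2)·[v(t_0) + 2v(t_1) + ... + 2v(t_{8}) + v(t_9)].
Sum ≈ -122.494.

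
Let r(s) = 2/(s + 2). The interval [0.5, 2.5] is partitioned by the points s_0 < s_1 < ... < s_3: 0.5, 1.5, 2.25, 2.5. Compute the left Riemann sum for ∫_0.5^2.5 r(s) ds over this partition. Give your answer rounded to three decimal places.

Subinterval widths: 1, 0.75, 0.25.
Left endpoints: 0.5, 1.5, 2.25.
r(0.5) = 0.8, r(1.5) = 4/7, r(2.25) = 8/17.
Sum = Σ Δs_i · r(s_i).
Sum ≈ 1.346.

1.346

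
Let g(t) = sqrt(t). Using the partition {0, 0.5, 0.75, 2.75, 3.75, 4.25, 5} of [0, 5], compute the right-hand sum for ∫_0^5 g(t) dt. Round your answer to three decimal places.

8.531

Subinterval widths: 0.5, 0.25, 2, 1, 0.5, 0.75.
Right endpoints: 0.5, 0.75, 2.75, 3.75, 4.25, 5.
g(0.5) ≈ 0.707, g(0.75) ≈ 0.866, g(2.75) ≈ 1.658, g(3.75) ≈ 1.936, g(4.25) ≈ 2.062, g(5) ≈ 2.236.
Sum = Σ Δt_i · g(t_i).
Sum ≈ 8.531.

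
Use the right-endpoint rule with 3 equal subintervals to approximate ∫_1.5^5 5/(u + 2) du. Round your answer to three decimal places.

Δu = (5 − 1.5)/3 = 7/6.
Right endpoints: 8/3, 23/6, 5.
f(8/3) = 15/14, f(23/6) = 6/7, f(5) = 5/7.
Sum = Δu · [f(8/3) + f(23/6) + f(5)].
Sum ≈ 3.083.

3.083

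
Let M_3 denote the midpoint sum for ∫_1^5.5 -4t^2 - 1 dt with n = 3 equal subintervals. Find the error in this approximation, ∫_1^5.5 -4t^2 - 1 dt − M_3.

Exact integral: ∫_1^5.5 f(t) dt = -225.
M_3 = -221.625.
Error = -225 − (-221.625) = -3.375.

-3.375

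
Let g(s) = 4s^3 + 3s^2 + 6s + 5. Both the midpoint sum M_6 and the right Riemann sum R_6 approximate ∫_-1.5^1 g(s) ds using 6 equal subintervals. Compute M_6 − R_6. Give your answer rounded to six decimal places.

M_6 = 9.0625.
R_6 ≈ 15.05208333.
M_6 − R_6 ≈ -5.989583.

-5.989583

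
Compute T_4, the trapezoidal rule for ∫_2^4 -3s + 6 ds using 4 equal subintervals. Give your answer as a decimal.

-6

Δs = (4 − 2)/4 = 0.5.
f(2) = 0, f(2.5) = -1.5, f(3) = -3, f(3.5) = -4.5, f(4) = -6.
T_4 = (Δs/2)·[f(s_0) + 2f(s_1) + 2f(s_2) + 2f(s_3) + f(s_4)].
Sum = -6.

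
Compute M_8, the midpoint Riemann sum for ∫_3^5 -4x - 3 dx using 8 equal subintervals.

-38

Δx = (5 − 3)/8 = 0.25.
Midpoints: 3.125, 3.375, 3.625, 3.875, 4.125, 4.375, 4.625, 4.875.
f(3.125) = -15.5, f(3.375) = -16.5, f(3.625) = -17.5, f(3.875) = -18.5, f(4.125) = -19.5, f(4.375) = -20.5, f(4.625) = -21.5, f(4.875) = -22.5.
Sum = Δx · [f(3.125) + f(3.375) + f(3.625) + ...].
Sum = -38.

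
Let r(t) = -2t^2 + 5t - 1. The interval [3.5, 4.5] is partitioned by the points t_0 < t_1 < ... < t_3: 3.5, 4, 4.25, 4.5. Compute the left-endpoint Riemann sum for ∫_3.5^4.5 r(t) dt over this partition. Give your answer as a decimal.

Subinterval widths: 0.5, 0.25, 0.25.
Left endpoints: 3.5, 4, 4.25.
r(3.5) = -8, r(4) = -13, r(4.25) = -15.875.
Sum = Σ Δt_i · r(t_i).
Sum = -11.21875.

-11.21875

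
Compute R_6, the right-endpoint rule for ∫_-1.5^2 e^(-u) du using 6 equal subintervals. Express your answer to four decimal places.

3.2012

Δu = (2 − (-1.5))/6 = 7/12.
Right endpoints: -11/12, -1/3, 0.25, 5/6, 17/12, 2.
f(-11/12) ≈ 2.5009, f(-1/3) ≈ 1.3956, f(0.25) ≈ 0.7788, f(5/6) ≈ 0.4346, f(17/12) ≈ 0.2425, f(2) ≈ 0.1353.
Sum = Δu · [f(-11/12) + f(-1/3) + f(0.25) + ...].
Sum ≈ 3.2012.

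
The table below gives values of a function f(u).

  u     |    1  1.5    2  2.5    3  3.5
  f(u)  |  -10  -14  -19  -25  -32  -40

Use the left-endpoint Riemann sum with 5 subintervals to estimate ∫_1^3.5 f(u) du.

Δu = 0.5.
Sum = 0.5·[(-10) + (-14) + (-19) + (-25) + (-32)] = -50.

-50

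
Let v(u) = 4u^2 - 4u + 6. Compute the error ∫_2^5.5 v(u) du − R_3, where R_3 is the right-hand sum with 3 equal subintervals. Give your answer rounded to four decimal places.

Exact integral: ∫_2^5.5 v(u) du ≈ 179.666667.
R_3 ≈ 235.925926.
Error ≈ 179.666667 − 235.925926 ≈ -56.2593.

-56.2593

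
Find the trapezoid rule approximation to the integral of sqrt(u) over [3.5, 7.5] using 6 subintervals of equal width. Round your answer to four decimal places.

Δu = (7.5 − 3.5)/6 = 2/3.
f(3.5) ≈ 1.8708, f(25/6) ≈ 2.0412, f(29/6) ≈ 2.1985, f(5.5) ≈ 2.3452, f(37/6) ≈ 2.4833, f(41/6) ≈ 2.6141, f(7.5) ≈ 2.7386.
T_6 = (Δu/2)·[f(u_0) + 2f(u_1) + ... + 2f(u_{5}) + f(u_6)].
Sum ≈ 9.3247.

9.3247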